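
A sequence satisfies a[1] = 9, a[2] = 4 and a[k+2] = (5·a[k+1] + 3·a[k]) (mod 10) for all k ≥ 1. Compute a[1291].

7

We have a[1] = 9; a[2] = 4; a[3] = 7; a[4] = 7; a[5] = 6; a[6] = 1; a[7] = 3; a[8] = 8; a[9] = 9; a[10] = 9; a[11] = 2; a[12] = 7; a[13] = 1; a[14] = 6; a[15] = 3; a[16] = 3; a[17] = 4; a[18] = 9; a[19] = 7; a[20] = 2; a[21] = 1; a[22] = 1; a[23] = 8; a[24] = 3; a[25] = 9; a[26] = 4.
The sequence repeats with period 24.
So a[1291] = a[1 + ((1291-1) mod 24)] = a[19] = 7.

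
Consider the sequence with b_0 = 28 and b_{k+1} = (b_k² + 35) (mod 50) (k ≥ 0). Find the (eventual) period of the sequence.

Computing terms: b_0 = 28; b_1 = 19; b_2 = 46; b_3 = 1; b_4 = 36; b_5 = 31; b_6 = 46.
Since b_6 = b_2 = 46, the sequence is eventually periodic: after a pre-period of length 2 it cycles with period 4.

4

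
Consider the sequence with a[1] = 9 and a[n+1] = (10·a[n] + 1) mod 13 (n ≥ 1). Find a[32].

0

Listing terms: a[1] = 9; a[2] = 0; a[3] = 1; a[4] = 11; a[5] = 7; a[6] = 6; a[7] = 9.
The sequence repeats with period 6.
(32 - 1) mod 6 = 1, so a[32] = a[2] = 0.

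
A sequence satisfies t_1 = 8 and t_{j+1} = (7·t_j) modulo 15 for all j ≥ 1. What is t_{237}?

8

Listing terms: t_1 = 8,  t_2 = 11,  t_3 = 2,  t_4 = 14,  t_5 = 8.
The sequence repeats with period 4.
(237 - 1) mod 4 = 0, so t_{237} = t_1 = 8.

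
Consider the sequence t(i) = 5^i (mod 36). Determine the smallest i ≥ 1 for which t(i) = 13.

Listing terms: t(0) = 1, t(1) = 5, t(2) = 25, t(3) = 17, t(4) = 13, t(5) = 29, t(6) = 1.
The sequence repeats with period 6.
The value 13 first appears (with i ≥ 1) at t(4).

4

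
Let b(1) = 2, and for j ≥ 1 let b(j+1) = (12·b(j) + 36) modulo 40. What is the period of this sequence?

4

Computing terms: b(1) = 2,  b(2) = 20,  b(3) = 36,  b(4) = 28,  b(5) = 12,  b(6) = 20.
Since b(6) = b(2) = 20, the sequence is eventually periodic: after a pre-period of length 1 it cycles with period 4.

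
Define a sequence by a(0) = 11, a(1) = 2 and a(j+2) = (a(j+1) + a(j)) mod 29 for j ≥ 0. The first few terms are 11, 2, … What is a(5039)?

Listing terms: a(0) = 11, a(1) = 2, a(2) = 13, a(3) = 15, a(4) = 28, a(5) = 14, a(6) = 13, a(7) = 27, a(8) = 11, a(9) = 9, a(10) = 20, a(11) = 0, a(12) = 20, a(13) = 20, a(14) = 11, a(15) = 2.
The sequence repeats with period 14.
(5039 - 0) mod 14 = 13, so a(5039) = a(13) = 20.

20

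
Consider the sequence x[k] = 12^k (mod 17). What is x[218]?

We have x[0] = 1; x[1] = 12; x[2] = 8; x[3] = 11; x[4] = 13; x[5] = 3; x[6] = 2; x[7] = 7; x[8] = 16; x[9] = 5; x[10] = 9; x[11] = 6; x[12] = 4; x[13] = 14; x[14] = 15; x[15] = 10; x[16] = 1.
The sequence repeats with period 16.
So x[218] = x[0 + ((218-0) mod 16)] = x[10] = 9.

9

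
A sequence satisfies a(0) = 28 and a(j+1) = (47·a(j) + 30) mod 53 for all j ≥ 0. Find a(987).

Computing terms: a(0) = 28; a(1) = 21; a(2) = 10; a(3) = 23; a(4) = 51; a(5) = 42; a(6) = 43; a(7) = 37; a(8) = 20; a(9) = 16; a(10) = 40; a(11) = 2; a(12) = 18; a(13) = 28.
Since a(13) = a(0) = 28, the sequence is periodic with period 13.
(987 - 0) mod 13 = 12, so a(987) = a(12) = 18.

18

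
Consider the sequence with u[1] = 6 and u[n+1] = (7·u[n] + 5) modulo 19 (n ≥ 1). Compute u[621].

We have u[1] = 6, u[2] = 9, u[3] = 11, u[4] = 6.
Since u[4] = u[1] = 6, the sequence is periodic with period 3.
So u[621] = u[1 + ((621-1) mod 3)] = u[3] = 11.

11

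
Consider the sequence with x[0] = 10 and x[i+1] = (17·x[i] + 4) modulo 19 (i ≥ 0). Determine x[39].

Computing terms: x[0] = 10, x[1] = 3, x[2] = 17, x[3] = 8, x[4] = 7, x[5] = 9, x[6] = 5, x[7] = 13, x[8] = 16, x[9] = 10.
Since x[9] = x[0] = 10, the sequence is periodic with period 9.
So x[39] = x[0 + ((39-0) mod 9)] = x[3] = 8.

8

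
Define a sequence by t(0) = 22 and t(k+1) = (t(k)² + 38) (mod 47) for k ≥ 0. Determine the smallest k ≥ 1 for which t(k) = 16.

t(0) = 22, t(1) = 5, t(2) = 16, t(3) = 12, t(4) = 41, t(5) = 27, t(6) = 15, t(7) = 28, t(8) = 23, t(9) = 3, t(10) = 0, t(11) = 38, t(12) = 25, t(13) = 5.
Since t(13) = t(1) = 5, the sequence is eventually periodic: after a pre-period of length 1 it cycles with period 12.
The value 16 first appears (with k ≥ 1) at t(2).

2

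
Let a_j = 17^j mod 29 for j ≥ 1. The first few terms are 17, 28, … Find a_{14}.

28

Listing terms: a_1 = 17, a_2 = 28, a_3 = 12, a_4 = 1, a_5 = 17.
Since a_5 = a_1 = 17, the sequence is periodic with period 4.
So a_{14} = a_{1 + ((14-1) mod 4)} = a_2 = 28.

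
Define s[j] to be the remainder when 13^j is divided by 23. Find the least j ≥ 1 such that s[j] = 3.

Listing terms: s[0] = 1,  s[1] = 13,  s[2] = 8,  s[3] = 12,  s[4] = 18,  s[5] = 4,  s[6] = 6,  s[7] = 9,  s[8] = 2,  s[9] = 3,  s[10] = 16,  s[11] = 1.
The sequence repeats with period 11.
The value 3 first appears (with j ≥ 1) at s[9].

9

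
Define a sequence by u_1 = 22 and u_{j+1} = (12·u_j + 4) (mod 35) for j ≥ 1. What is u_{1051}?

15

We have u_1 = 22,  u_2 = 23,  u_3 = 0,  u_4 = 4,  u_5 = 17,  u_6 = 33,  u_7 = 15,  u_8 = 9,  u_9 = 7,  u_{10} = 18,  u_{11} = 10,  u_{12} = 19,  u_{13} = 22.
Since u_{13} = u_1 = 22, the sequence is periodic with period 12.
So u_{1051} = u_{1 + ((1051-1) mod 12)} = u_7 = 15.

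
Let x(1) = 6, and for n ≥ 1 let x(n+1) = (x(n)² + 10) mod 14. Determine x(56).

We have x(1) = 6,  x(2) = 4,  x(3) = 12,  x(4) = 0,  x(5) = 10,  x(6) = 12.
Since x(6) = x(3) = 12, the sequence is eventually periodic: after a pre-period of length 2 it cycles with period 3.
For n ≥ 3, x(n) depends only on (n - 3) mod 3. (56 - 3) mod 3 = 2, so x(56) = x(5) = 10.

10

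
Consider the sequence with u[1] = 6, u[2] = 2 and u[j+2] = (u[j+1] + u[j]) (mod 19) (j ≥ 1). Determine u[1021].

Computing terms: u[1] = 6, u[2] = 2, u[3] = 8, u[4] = 10, u[5] = 18, u[6] = 9, u[7] = 8, u[8] = 17, u[9] = 6, u[10] = 4, u[11] = 10, u[12] = 14, u[13] = 5, u[14] = 0, u[15] = 5, u[16] = 5, u[17] = 10, u[18] = 15, u[19] = 6, u[20] = 2.
Since (u[19], u[20]) = (u[1], u[2]) = (6, 2) (two consecutive terms determine the rest), the sequence is periodic with period 18.
(1021 - 1) mod 18 = 12, so u[1021] = u[13] = 5.

5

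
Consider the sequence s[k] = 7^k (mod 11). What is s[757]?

Listing terms: s[1] = 7,  s[2] = 5,  s[3] = 2,  s[4] = 3,  s[5] = 10,  s[6] = 4,  s[7] = 6,  s[8] = 9,  s[9] = 8,  s[10] = 1,  s[11] = 7.
The sequence repeats with period 10.
(757 - 1) mod 10 = 6, so s[757] = s[7] = 6.

6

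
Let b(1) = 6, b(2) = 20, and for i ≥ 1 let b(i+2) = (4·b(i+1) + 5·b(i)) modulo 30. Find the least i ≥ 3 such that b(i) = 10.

Computing terms: b(1) = 6,  b(2) = 20,  b(3) = 20,  b(4) = 0,  b(5) = 10,  b(6) = 10,  b(7) = 0,  b(8) = 20,  b(9) = 20.
Since (b(8), b(9)) = (b(2), b(3)) = (20, 20) (two consecutive terms determine the rest), the sequence is eventually periodic: after a pre-period of length 1 it cycles with period 6.
The value 10 first appears (with i ≥ 3) at b(5).

5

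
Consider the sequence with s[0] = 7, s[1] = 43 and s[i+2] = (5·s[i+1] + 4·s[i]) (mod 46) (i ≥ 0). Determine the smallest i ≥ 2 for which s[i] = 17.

16

Listing terms: s[0] = 7, s[1] = 43, s[2] = 13, s[3] = 7, s[4] = 41, s[5] = 3, s[6] = 41, s[7] = 33, s[8] = 7, s[9] = 29, s[10] = 35, s[11] = 15, s[12] = 31, s[13] = 31, s[14] = 3, s[15] = 1, s[16] = 17, s[17] = 43, s[18] = 7, s[19] = 23, s[20] = 5, s[21] = 25, s[22] = 7, s[23] = 43.
The sequence repeats with period 22.
The value 17 first appears (with i ≥ 2) at s[16].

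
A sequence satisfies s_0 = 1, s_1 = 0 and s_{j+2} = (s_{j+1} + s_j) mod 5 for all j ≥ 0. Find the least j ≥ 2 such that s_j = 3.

Listing terms: s_0 = 1; s_1 = 0; s_2 = 1; s_3 = 1; s_4 = 2; s_5 = 3; s_6 = 0; s_7 = 3; s_8 = 3; s_9 = 1; s_{10} = 4; s_{11} = 0; s_{12} = 4; s_{13} = 4; s_{14} = 3; s_{15} = 2; s_{16} = 0; s_{17} = 2; s_{18} = 2; s_{19} = 4; s_{20} = 1; s_{21} = 0.
The sequence repeats with period 20.
The value 3 first appears (with j ≥ 2) at s_5.

5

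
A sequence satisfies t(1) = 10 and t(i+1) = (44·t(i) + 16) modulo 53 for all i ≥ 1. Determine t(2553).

Computing terms: t(1) = 10; t(2) = 32; t(3) = 46; t(4) = 26; t(5) = 47; t(6) = 17; t(7) = 22; t(8) = 30; t(9) = 11; t(10) = 23; t(11) = 21; t(12) = 39; t(13) = 36; t(14) = 10.
The sequence repeats with period 13.
(2553 - 1) mod 13 = 4, so t(2553) = t(5) = 47.

47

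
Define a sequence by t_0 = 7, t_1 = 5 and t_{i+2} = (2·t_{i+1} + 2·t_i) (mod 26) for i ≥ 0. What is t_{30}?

We have t_0 = 7, t_1 = 5, t_2 = 24, t_3 = 6, t_4 = 8, t_5 = 2, t_6 = 20, t_7 = 18, t_8 = 24, t_9 = 6.
Since (t_8, t_9) = (t_2, t_3) = (24, 6) (two consecutive terms determine the rest), the sequence is eventually periodic: after a pre-period of length 2 it cycles with period 6.
For i ≥ 2, t_i depends only on (i - 2) mod 6. (30 - 2) mod 6 = 4, so t_{30} = t_6 = 20.

20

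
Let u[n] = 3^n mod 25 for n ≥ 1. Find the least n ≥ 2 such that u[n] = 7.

15

We have u[1] = 3, u[2] = 9, u[3] = 2, u[4] = 6, u[5] = 18, u[6] = 4, u[7] = 12, u[8] = 11, u[9] = 8, u[10] = 24, u[11] = 22, u[12] = 16, u[13] = 23, u[14] = 19, u[15] = 7, u[16] = 21, u[17] = 13, u[18] = 14, u[19] = 17, u[20] = 1, u[21] = 3.
The sequence repeats with period 20.
The value 7 first appears (with n ≥ 2) at u[15].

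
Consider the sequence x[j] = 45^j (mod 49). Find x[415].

Computing terms: x[1] = 45, x[2] = 16, x[3] = 34, x[4] = 11, x[5] = 5, x[6] = 29, x[7] = 31, x[8] = 23, x[9] = 6, x[10] = 25, x[11] = 47, x[12] = 8, x[13] = 17, x[14] = 30, x[15] = 27, x[16] = 39, x[17] = 40, x[18] = 36, x[19] = 3, x[20] = 37, x[21] = 48, x[22] = 4, x[23] = 33, x[24] = 15, x[25] = 38, x[26] = 44, x[27] = 20, x[28] = 18, x[29] = 26, x[30] = 43, x[31] = 24, x[32] = 2, x[33] = 41, x[34] = 32, x[35] = 19, x[36] = 22, x[37] = 10, x[38] = 9, x[39] = 13, x[40] = 46, x[41] = 12, x[42] = 1, x[43] = 45.
The sequence repeats with period 42.
(415 - 1) mod 42 = 36, so x[415] = x[37] = 10.

10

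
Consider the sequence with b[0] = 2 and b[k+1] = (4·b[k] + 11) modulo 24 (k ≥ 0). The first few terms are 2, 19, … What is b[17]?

15

We have b[0] = 2, b[1] = 19, b[2] = 15, b[3] = 23, b[4] = 7, b[5] = 15.
Since b[5] = b[2] = 15, the sequence is eventually periodic: after a pre-period of length 2 it cycles with period 3.
For k ≥ 2, b[k] depends only on (k - 2) mod 3. (17 - 2) mod 3 = 0, so b[17] = b[2] = 15.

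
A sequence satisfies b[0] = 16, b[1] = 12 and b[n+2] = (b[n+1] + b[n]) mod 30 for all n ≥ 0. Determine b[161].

Listing terms: b[0] = 16,  b[1] = 12,  b[2] = 28,  b[3] = 10,  b[4] = 8,  b[5] = 18,  b[6] = 26,  b[7] = 14,  b[8] = 10,  b[9] = 24,  b[10] = 4,  b[11] = 28,  b[12] = 2,  b[13] = 0,  b[14] = 2,  b[15] = 2,  b[16] = 4,  b[17] = 6,  b[18] = 10,  b[19] = 16,  b[20] = 26,  b[21] = 12,  b[22] = 8,  b[23] = 20,  b[24] = 28,  b[25] = 18,  b[26] = 16,  b[27] = 4,  b[28] = 20,  b[29] = 24,  b[30] = 14,  b[31] = 8,  b[32] = 22,  b[33] = 0,  b[34] = 22,  b[35] = 22,  b[36] = 14,  b[37] = 6,  b[38] = 20,  b[39] = 26,  b[40] = 16,  b[41] = 12.
Since (b[40], b[41]) = (b[0], b[1]) = (16, 12) (two consecutive terms determine the rest), the sequence is periodic with period 40.
So b[161] = b[0 + ((161-0) mod 40)] = b[1] = 12.

12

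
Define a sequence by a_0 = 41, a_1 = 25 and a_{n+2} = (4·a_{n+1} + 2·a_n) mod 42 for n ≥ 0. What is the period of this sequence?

48

a_0 = 41, a_1 = 25, a_2 = 14, a_3 = 22, a_4 = 32, a_5 = 4, a_6 = 38, a_7 = 34, a_8 = 2, a_9 = 34, a_{10} = 14, a_{11} = 40, a_{12} = 20, a_{13} = 34, a_{14} = 8, a_{15} = 16, a_{16} = 38, a_{17} = 16, a_{18} = 14, a_{19} = 4, a_{20} = 2, a_{21} = 16, a_{22} = 26, a_{23} = 10, a_{24} = 8, a_{25} = 10, a_{26} = 14, a_{27} = 34, a_{28} = 38, a_{29} = 10, a_{30} = 32, a_{31} = 22, a_{32} = 26, a_{33} = 22, a_{34} = 14, a_{35} = 16, a_{36} = 8, a_{37} = 22, a_{38} = 20, a_{39} = 40, a_{40} = 32, a_{41} = 40, a_{42} = 14, a_{43} = 10, a_{44} = 26, a_{45} = 40, a_{46} = 2, a_{47} = 4, a_{48} = 20, a_{49} = 4, a_{50} = 14, a_{51} = 22.
Since (a_{50}, a_{51}) = (a_2, a_3) = (14, 22) (two consecutive terms determine the rest), the sequence is eventually periodic: after a pre-period of length 2 it cycles with period 48.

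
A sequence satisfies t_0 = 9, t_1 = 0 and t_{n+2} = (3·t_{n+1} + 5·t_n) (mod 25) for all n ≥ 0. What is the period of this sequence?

Listing terms: t_0 = 9; t_1 = 0; t_2 = 20; t_3 = 10; t_4 = 5; t_5 = 15; t_6 = 20; t_7 = 10.
Since (t_6, t_7) = (t_2, t_3) = (20, 10) (two consecutive terms determine the rest), the sequence is eventually periodic: after a pre-period of length 2 it cycles with period 4.

4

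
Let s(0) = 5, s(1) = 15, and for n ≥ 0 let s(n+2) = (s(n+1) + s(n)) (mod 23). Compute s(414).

We have s(0) = 5,  s(1) = 15,  s(2) = 20,  s(3) = 12,  s(4) = 9,  s(5) = 21,  s(6) = 7,  s(7) = 5,  s(8) = 12,  s(9) = 17,  s(10) = 6,  s(11) = 0,  s(12) = 6,  s(13) = 6,  s(14) = 12,  s(15) = 18,  s(16) = 7,  s(17) = 2,  s(18) = 9,  s(19) = 11,  s(20) = 20,  s(21) = 8,  s(22) = 5,  s(23) = 13,  s(24) = 18,  s(25) = 8,  s(26) = 3,  s(27) = 11,  s(28) = 14,  s(29) = 2,  s(30) = 16,  s(31) = 18,  s(32) = 11,  s(33) = 6,  s(34) = 17,  s(35) = 0,  s(36) = 17,  s(37) = 17,  s(38) = 11,  s(39) = 5,  s(40) = 16,  s(41) = 21,  s(42) = 14,  s(43) = 12,  s(44) = 3,  s(45) = 15,  s(46) = 18,  s(47) = 10,  s(48) = 5,  s(49) = 15.
Since (s(48), s(49)) = (s(0), s(1)) = (5, 15) (two consecutive terms determine the rest), the sequence is periodic with period 48.
So s(414) = s(0 + ((414-0) mod 48)) = s(30) = 16.

16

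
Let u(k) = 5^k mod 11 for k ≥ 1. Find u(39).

9

Listing terms: u(1) = 5, u(2) = 3, u(3) = 4, u(4) = 9, u(5) = 1, u(6) = 5.
Since u(6) = u(1) = 5, the sequence is periodic with period 5.
So u(39) = u(1 + ((39-1) mod 5)) = u(4) = 9.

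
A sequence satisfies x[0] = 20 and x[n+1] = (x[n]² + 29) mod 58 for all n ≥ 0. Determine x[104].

Computing terms: x[0] = 20; x[1] = 23; x[2] = 36; x[3] = 49; x[4] = 52; x[5] = 7; x[6] = 20.
The sequence repeats with period 6.
So x[104] = x[0 + ((104-0) mod 6)] = x[2] = 36.

36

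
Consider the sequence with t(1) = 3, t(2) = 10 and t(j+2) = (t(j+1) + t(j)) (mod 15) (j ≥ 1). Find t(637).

Computing terms: t(1) = 3; t(2) = 10; t(3) = 13; t(4) = 8; t(5) = 6; t(6) = 14; t(7) = 5; t(8) = 4; t(9) = 9; t(10) = 13; t(11) = 7; t(12) = 5; t(13) = 12; t(14) = 2; t(15) = 14; t(16) = 1; t(17) = 0; t(18) = 1; t(19) = 1; t(20) = 2; t(21) = 3; t(22) = 5; t(23) = 8; t(24) = 13; t(25) = 6; t(26) = 4; t(27) = 10; t(28) = 14; t(29) = 9; t(30) = 8; t(31) = 2; t(32) = 10; t(33) = 12; t(34) = 7; t(35) = 4; t(36) = 11; t(37) = 0; t(38) = 11; t(39) = 11; t(40) = 7; t(41) = 3; t(42) = 10.
Since (t(41), t(42)) = (t(1), t(2)) = (3, 10) (two consecutive terms determine the rest), the sequence is periodic with period 40.
So t(637) = t(1 + ((637-1) mod 40)) = t(37) = 0.

0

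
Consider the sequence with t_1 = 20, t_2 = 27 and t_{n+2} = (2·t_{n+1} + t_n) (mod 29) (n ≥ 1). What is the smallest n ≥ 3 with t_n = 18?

5

Computing terms: t_1 = 20,  t_2 = 27,  t_3 = 16,  t_4 = 1,  t_5 = 18,  t_6 = 8,  t_7 = 5,  t_8 = 18,  t_9 = 12,  t_{10} = 13,  t_{11} = 9,  t_{12} = 2,  t_{13} = 13,  t_{14} = 28,  t_{15} = 11,  t_{16} = 21,  t_{17} = 24,  t_{18} = 11,  t_{19} = 17,  t_{20} = 16,  t_{21} = 20,  t_{22} = 27.
Since (t_{21}, t_{22}) = (t_1, t_2) = (20, 27) (two consecutive terms determine the rest), the sequence is periodic with period 20.
The value 18 first appears (with n ≥ 3) at t_5.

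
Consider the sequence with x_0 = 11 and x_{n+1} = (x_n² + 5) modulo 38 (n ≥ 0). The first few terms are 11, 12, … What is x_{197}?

x_0 = 11; x_1 = 12; x_2 = 35; x_3 = 14; x_4 = 11.
Since x_4 = x_0 = 11, the sequence is periodic with period 4.
(197 - 0) mod 4 = 1, so x_{197} = x_1 = 12.

12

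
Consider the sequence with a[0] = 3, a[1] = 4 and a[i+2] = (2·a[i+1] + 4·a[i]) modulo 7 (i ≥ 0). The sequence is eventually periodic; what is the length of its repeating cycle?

We have a[0] = 3,  a[1] = 4,  a[2] = 6,  a[3] = 0,  a[4] = 3,  a[5] = 6,  a[6] = 3,  a[7] = 2,  a[8] = 2,  a[9] = 5,  a[10] = 4,  a[11] = 0,  a[12] = 2,  a[13] = 4,  a[14] = 2,  a[15] = 6,  a[16] = 6,  a[17] = 1,  a[18] = 5,  a[19] = 0,  a[20] = 6,  a[21] = 5,  a[22] = 6,  a[23] = 4,  a[24] = 4,  a[25] = 3,  a[26] = 1,  a[27] = 0,  a[28] = 4,  a[29] = 1,  a[30] = 4,  a[31] = 5,  a[32] = 5,  a[33] = 2,  a[34] = 3,  a[35] = 0,  a[36] = 5,  a[37] = 3,  a[38] = 5,  a[39] = 1,  a[40] = 1,  a[41] = 6,  a[42] = 2,  a[43] = 0,  a[44] = 1,  a[45] = 2,  a[46] = 1,  a[47] = 3,  a[48] = 3,  a[49] = 4.
The sequence repeats with period 48.

48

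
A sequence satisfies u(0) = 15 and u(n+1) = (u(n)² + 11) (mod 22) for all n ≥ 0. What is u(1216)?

15

Listing terms: u(0) = 15, u(1) = 16, u(2) = 3, u(3) = 20, u(4) = 15.
The sequence repeats with period 4.
(1216 - 0) mod 4 = 0, so u(1216) = u(0) = 15.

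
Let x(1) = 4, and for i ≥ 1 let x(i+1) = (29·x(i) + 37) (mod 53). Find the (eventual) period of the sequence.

26

Computing terms: x(1) = 4, x(2) = 47, x(3) = 22, x(4) = 39, x(5) = 2, x(6) = 42, x(7) = 36, x(8) = 21, x(9) = 10, x(10) = 9, x(11) = 33, x(12) = 40, x(13) = 31, x(14) = 35, x(15) = 45, x(16) = 17, x(17) = 0, x(18) = 37, x(19) = 50, x(20) = 3, x(21) = 18, x(22) = 29, x(23) = 30, x(24) = 6, x(25) = 52, x(26) = 8, x(27) = 4.
Since x(27) = x(1) = 4, the sequence is periodic with period 26.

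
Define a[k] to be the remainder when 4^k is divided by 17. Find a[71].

13

We have a[1] = 4; a[2] = 16; a[3] = 13; a[4] = 1; a[5] = 4.
Since a[5] = a[1] = 4, the sequence is periodic with period 4.
So a[71] = a[1 + ((71-1) mod 4)] = a[3] = 13.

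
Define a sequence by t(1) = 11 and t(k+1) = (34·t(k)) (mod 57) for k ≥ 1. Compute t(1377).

Listing terms: t(1) = 11; t(2) = 32; t(3) = 5; t(4) = 56; t(5) = 23; t(6) = 41; t(7) = 26; t(8) = 29; t(9) = 17; t(10) = 8; t(11) = 44; t(12) = 14; t(13) = 20; t(14) = 53; t(15) = 35; t(16) = 50; t(17) = 47; t(18) = 2; t(19) = 11.
The sequence repeats with period 18.
(1377 - 1) mod 18 = 8, so t(1377) = t(9) = 17.

17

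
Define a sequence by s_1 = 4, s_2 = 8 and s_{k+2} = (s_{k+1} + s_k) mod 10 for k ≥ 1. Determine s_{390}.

Computing terms: s_1 = 4; s_2 = 8; s_3 = 2; s_4 = 0; s_5 = 2; s_6 = 2; s_7 = 4; s_8 = 6; s_9 = 0; s_{10} = 6; s_{11} = 6; s_{12} = 2; s_{13} = 8; s_{14} = 0; s_{15} = 8; s_{16} = 8; s_{17} = 6; s_{18} = 4; s_{19} = 0; s_{20} = 4; s_{21} = 4; s_{22} = 8.
Since (s_{21}, s_{22}) = (s_1, s_2) = (4, 8) (two consecutive terms determine the rest), the sequence is periodic with period 20.
(390 - 1) mod 20 = 9, so s_{390} = s_{10} = 6.

6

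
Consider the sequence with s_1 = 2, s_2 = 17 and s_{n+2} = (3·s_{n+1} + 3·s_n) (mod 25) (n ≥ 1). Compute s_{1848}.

s_1 = 2,  s_2 = 17,  s_3 = 7,  s_4 = 22,  s_5 = 12,  s_6 = 2,  s_7 = 17.
Since (s_6, s_7) = (s_1, s_2) = (2, 17) (two consecutive terms determine the rest), the sequence is periodic with period 5.
So s_{1848} = s_{1 + ((1848-1) mod 5)} = s_3 = 7.

7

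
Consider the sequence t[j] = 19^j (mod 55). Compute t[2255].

54

We have t[1] = 19,  t[2] = 31,  t[3] = 39,  t[4] = 26,  t[5] = 54,  t[6] = 36,  t[7] = 24,  t[8] = 16,  t[9] = 29,  t[10] = 1,  t[11] = 19.
The sequence repeats with period 10.
So t[2255] = t[1 + ((2255-1) mod 10)] = t[5] = 54.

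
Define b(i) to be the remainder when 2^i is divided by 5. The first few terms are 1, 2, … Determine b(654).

4

Listing terms: b(0) = 1; b(1) = 2; b(2) = 4; b(3) = 3; b(4) = 1.
The sequence repeats with period 4.
(654 - 0) mod 4 = 2, so b(654) = b(2) = 4.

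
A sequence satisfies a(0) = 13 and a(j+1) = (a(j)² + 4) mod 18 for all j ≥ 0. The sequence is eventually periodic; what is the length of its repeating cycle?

3

Computing terms: a(0) = 13; a(1) = 11; a(2) = 17; a(3) = 5; a(4) = 11.
Since a(4) = a(1) = 11, the sequence is eventually periodic: after a pre-period of length 1 it cycles with period 3.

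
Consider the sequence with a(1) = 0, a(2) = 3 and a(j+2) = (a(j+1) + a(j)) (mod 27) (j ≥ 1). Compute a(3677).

9

a(1) = 0, a(2) = 3, a(3) = 3, a(4) = 6, a(5) = 9, a(6) = 15, a(7) = 24, a(8) = 12, a(9) = 9, a(10) = 21, a(11) = 3, a(12) = 24, a(13) = 0, a(14) = 24, a(15) = 24, a(16) = 21, a(17) = 18, a(18) = 12, a(19) = 3, a(20) = 15, a(21) = 18, a(22) = 6, a(23) = 24, a(24) = 3, a(25) = 0, a(26) = 3.
The sequence repeats with period 24.
(3677 - 1) mod 24 = 4, so a(3677) = a(5) = 9.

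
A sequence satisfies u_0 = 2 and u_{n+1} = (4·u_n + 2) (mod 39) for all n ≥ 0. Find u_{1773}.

Listing terms: u_0 = 2,  u_1 = 10,  u_2 = 3,  u_3 = 14,  u_4 = 19,  u_5 = 0,  u_6 = 2.
Since u_6 = u_0 = 2, the sequence is periodic with period 6.
So u_{1773} = u_{0 + ((1773-0) mod 6)} = u_3 = 14.

14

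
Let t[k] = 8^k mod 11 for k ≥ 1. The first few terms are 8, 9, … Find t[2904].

We have t[1] = 8,  t[2] = 9,  t[3] = 6,  t[4] = 4,  t[5] = 10,  t[6] = 3,  t[7] = 2,  t[8] = 5,  t[9] = 7,  t[10] = 1,  t[11] = 8.
The sequence repeats with period 10.
So t[2904] = t[1 + ((2904-1) mod 10)] = t[4] = 4.

4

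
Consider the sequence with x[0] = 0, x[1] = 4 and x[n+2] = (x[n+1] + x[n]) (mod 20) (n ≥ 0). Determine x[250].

0

Computing terms: x[0] = 0; x[1] = 4; x[2] = 4; x[3] = 8; x[4] = 12; x[5] = 0; x[6] = 12; x[7] = 12; x[8] = 4; x[9] = 16; x[10] = 0; x[11] = 16; x[12] = 16; x[13] = 12; x[14] = 8; x[15] = 0; x[16] = 8; x[17] = 8; x[18] = 16; x[19] = 4; x[20] = 0; x[21] = 4.
Since (x[20], x[21]) = (x[0], x[1]) = (0, 4) (two consecutive terms determine the rest), the sequence is periodic with period 20.
So x[250] = x[0 + ((250-0) mod 20)] = x[10] = 0.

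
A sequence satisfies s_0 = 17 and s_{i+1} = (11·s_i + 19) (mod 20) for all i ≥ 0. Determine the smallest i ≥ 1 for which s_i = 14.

s_0 = 17, s_1 = 6, s_2 = 5, s_3 = 14, s_4 = 13, s_5 = 2, s_6 = 1, s_7 = 10, s_8 = 9, s_9 = 18, s_{10} = 17.
Since s_{10} = s_0 = 17, the sequence is periodic with period 10.
The value 14 first appears (with i ≥ 1) at s_3.

3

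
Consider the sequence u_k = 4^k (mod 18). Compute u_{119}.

16

Listing terms: u_0 = 1, u_1 = 4, u_2 = 16, u_3 = 10, u_4 = 4.
Since u_4 = u_1 = 4, the sequence is eventually periodic: after a pre-period of length 1 it cycles with period 3.
For k ≥ 1, u_k depends only on (k - 1) mod 3. (119 - 1) mod 3 = 1, so u_{119} = u_2 = 16.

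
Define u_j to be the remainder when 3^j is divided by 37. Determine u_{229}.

30

Computing terms: u_1 = 3,  u_2 = 9,  u_3 = 27,  u_4 = 7,  u_5 = 21,  u_6 = 26,  u_7 = 4,  u_8 = 12,  u_9 = 36,  u_{10} = 34,  u_{11} = 28,  u_{12} = 10,  u_{13} = 30,  u_{14} = 16,  u_{15} = 11,  u_{16} = 33,  u_{17} = 25,  u_{18} = 1,  u_{19} = 3.
Since u_{19} = u_1 = 3, the sequence is periodic with period 18.
So u_{229} = u_{1 + ((229-1) mod 18)} = u_{13} = 30.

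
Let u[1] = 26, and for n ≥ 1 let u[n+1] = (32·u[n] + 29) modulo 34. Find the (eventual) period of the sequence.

8

u[1] = 26, u[2] = 11, u[3] = 7, u[4] = 15, u[5] = 33, u[6] = 31, u[7] = 1, u[8] = 27, u[9] = 9, u[10] = 11.
Since u[10] = u[2] = 11, the sequence is eventually periodic: after a pre-period of length 1 it cycles with period 8.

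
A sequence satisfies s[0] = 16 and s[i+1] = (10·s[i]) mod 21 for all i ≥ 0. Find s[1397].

10

Listing terms: s[0] = 16, s[1] = 13, s[2] = 4, s[3] = 19, s[4] = 1, s[5] = 10, s[6] = 16.
Since s[6] = s[0] = 16, the sequence is periodic with period 6.
So s[1397] = s[0 + ((1397-0) mod 6)] = s[5] = 10.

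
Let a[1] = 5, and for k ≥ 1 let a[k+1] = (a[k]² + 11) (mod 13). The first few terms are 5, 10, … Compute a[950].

10

Listing terms: a[1] = 5; a[2] = 10; a[3] = 7; a[4] = 8; a[5] = 10.
Since a[5] = a[2] = 10, the sequence is eventually periodic: after a pre-period of length 1 it cycles with period 3.
For k ≥ 2, a[k] depends only on (k - 2) mod 3. (950 - 2) mod 3 = 0, so a[950] = a[2] = 10.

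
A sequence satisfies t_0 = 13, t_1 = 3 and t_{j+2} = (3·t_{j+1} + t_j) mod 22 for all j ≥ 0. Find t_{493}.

Listing terms: t_0 = 13; t_1 = 3; t_2 = 0; t_3 = 3; t_4 = 9; t_5 = 8; t_6 = 11; t_7 = 19; t_8 = 2; t_9 = 3; t_{10} = 11; t_{11} = 14; t_{12} = 9; t_{13} = 19; t_{14} = 0; t_{15} = 19; t_{16} = 13; t_{17} = 14; t_{18} = 11; t_{19} = 3; t_{20} = 20; t_{21} = 19; t_{22} = 11; t_{23} = 8; t_{24} = 13; t_{25} = 3.
Since (t_{24}, t_{25}) = (t_0, t_1) = (13, 3) (two consecutive terms determine the rest), the sequence is periodic with period 24.
(493 - 0) mod 24 = 13, so t_{493} = t_{13} = 19.

19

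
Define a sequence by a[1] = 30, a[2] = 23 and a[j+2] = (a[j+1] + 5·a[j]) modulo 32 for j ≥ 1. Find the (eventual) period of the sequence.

48

Computing terms: a[1] = 30, a[2] = 23, a[3] = 13, a[4] = 0, a[5] = 1, a[6] = 1, a[7] = 6, a[8] = 11, a[9] = 9, a[10] = 0, a[11] = 13, a[12] = 13, a[13] = 14, a[14] = 15, a[15] = 21, a[16] = 0, a[17] = 9, a[18] = 9, a[19] = 22, a[20] = 3, a[21] = 17, a[22] = 0, a[23] = 21, a[24] = 21, a[25] = 30, a[26] = 7, a[27] = 29, a[28] = 0, a[29] = 17, a[30] = 17, a[31] = 6, a[32] = 27, a[33] = 25, a[34] = 0, a[35] = 29, a[36] = 29, a[37] = 14, a[38] = 31, a[39] = 5, a[40] = 0, a[41] = 25, a[42] = 25, a[43] = 22, a[44] = 19, a[45] = 1, a[46] = 0, a[47] = 5, a[48] = 5, a[49] = 30, a[50] = 23.
Since (a[49], a[50]) = (a[1], a[2]) = (30, 23) (two consecutive terms determine the rest), the sequence is periodic with period 48.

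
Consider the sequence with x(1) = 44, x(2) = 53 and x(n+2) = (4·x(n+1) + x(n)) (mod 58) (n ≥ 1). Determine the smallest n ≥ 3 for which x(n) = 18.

9

Listing terms: x(1) = 44, x(2) = 53, x(3) = 24, x(4) = 33, x(5) = 40, x(6) = 19, x(7) = 0, x(8) = 19, x(9) = 18, x(10) = 33, x(11) = 34, x(12) = 53, x(13) = 14, x(14) = 51, x(15) = 44, x(16) = 53.
Since (x(15), x(16)) = (x(1), x(2)) = (44, 53) (two consecutive terms determine the rest), the sequence is periodic with period 14.
The value 18 first appears (with n ≥ 3) at x(9).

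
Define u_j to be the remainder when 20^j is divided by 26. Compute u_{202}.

4

We have u_0 = 1, u_1 = 20, u_2 = 10, u_3 = 18, u_4 = 22, u_5 = 24, u_6 = 12, u_7 = 6, u_8 = 16, u_9 = 8, u_{10} = 4, u_{11} = 2, u_{12} = 14, u_{13} = 20.
Since u_{13} = u_1 = 20, the sequence is eventually periodic: after a pre-period of length 1 it cycles with period 12.
For j ≥ 1, u_j depends only on (j - 1) mod 12. (202 - 1) mod 12 = 9, so u_{202} = u_{10} = 4.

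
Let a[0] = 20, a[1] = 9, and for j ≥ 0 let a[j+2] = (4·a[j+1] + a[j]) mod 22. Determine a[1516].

Computing terms: a[0] = 20, a[1] = 9, a[2] = 12, a[3] = 13, a[4] = 20, a[5] = 5, a[6] = 18, a[7] = 11, a[8] = 18, a[9] = 17, a[10] = 20, a[11] = 9.
Since (a[10], a[11]) = (a[0], a[1]) = (20, 9) (two consecutive terms determine the rest), the sequence is periodic with period 10.
(1516 - 0) mod 10 = 6, so a[1516] = a[6] = 18.

18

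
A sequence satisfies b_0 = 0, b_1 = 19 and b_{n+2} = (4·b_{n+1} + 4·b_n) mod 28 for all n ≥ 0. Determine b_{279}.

b_0 = 0,  b_1 = 19,  b_2 = 20,  b_3 = 16,  b_4 = 4,  b_5 = 24,  b_6 = 0,  b_7 = 12,  b_8 = 20,  b_9 = 16.
Since (b_8, b_9) = (b_2, b_3) = (20, 16) (two consecutive terms determine the rest), the sequence is eventually periodic: after a pre-period of length 2 it cycles with period 6.
For n ≥ 2, b_n depends only on (n - 2) mod 6. (279 - 2) mod 6 = 1, so b_{279} = b_3 = 16.

16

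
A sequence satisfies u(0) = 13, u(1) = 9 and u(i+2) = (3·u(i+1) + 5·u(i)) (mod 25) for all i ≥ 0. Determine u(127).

6

We have u(0) = 13, u(1) = 9, u(2) = 17, u(3) = 21, u(4) = 23, u(5) = 24, u(6) = 12, u(7) = 6, u(8) = 3, u(9) = 14, u(10) = 7, u(11) = 16, u(12) = 8, u(13) = 4, u(14) = 2, u(15) = 1, u(16) = 13, u(17) = 19, u(18) = 22, u(19) = 11, u(20) = 18, u(21) = 9, u(22) = 17.
Since (u(21), u(22)) = (u(1), u(2)) = (9, 17) (two consecutive terms determine the rest), the sequence is eventually periodic: after a pre-period of length 1 it cycles with period 20.
For i ≥ 1, u(i) depends only on (i - 1) mod 20. (127 - 1) mod 20 = 6, so u(127) = u(7) = 6.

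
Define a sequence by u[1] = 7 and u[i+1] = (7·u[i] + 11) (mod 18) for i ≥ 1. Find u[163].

7

We have u[1] = 7,  u[2] = 6,  u[3] = 17,  u[4] = 4,  u[5] = 3,  u[6] = 14,  u[7] = 1,  u[8] = 0,  u[9] = 11,  u[10] = 16,  u[11] = 15,  u[12] = 8,  u[13] = 13,  u[14] = 12,  u[15] = 5,  u[16] = 10,  u[17] = 9,  u[18] = 2,  u[19] = 7.
Since u[19] = u[1] = 7, the sequence is periodic with period 18.
So u[163] = u[1 + ((163-1) mod 18)] = u[1] = 7.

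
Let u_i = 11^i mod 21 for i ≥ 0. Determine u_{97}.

Computing terms: u_0 = 1,  u_1 = 11,  u_2 = 16,  u_3 = 8,  u_4 = 4,  u_5 = 2,  u_6 = 1.
The sequence repeats with period 6.
(97 - 0) mod 6 = 1, so u_{97} = u_1 = 11.

11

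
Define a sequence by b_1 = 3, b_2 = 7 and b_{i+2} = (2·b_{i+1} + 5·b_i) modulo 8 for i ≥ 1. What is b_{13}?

We have b_1 = 3,  b_2 = 7,  b_3 = 5,  b_4 = 5,  b_5 = 3,  b_6 = 7.
The sequence repeats with period 4.
So b_{13} = b_{1 + ((13-1) mod 4)} = b_1 = 3.

3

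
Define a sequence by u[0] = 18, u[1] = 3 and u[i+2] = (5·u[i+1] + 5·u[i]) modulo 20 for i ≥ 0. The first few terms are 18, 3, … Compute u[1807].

Computing terms: u[0] = 18, u[1] = 3, u[2] = 5, u[3] = 0, u[4] = 5, u[5] = 5, u[6] = 10, u[7] = 15, u[8] = 5, u[9] = 0.
Since (u[8], u[9]) = (u[2], u[3]) = (5, 0) (two consecutive terms determine the rest), the sequence is eventually periodic: after a pre-period of length 2 it cycles with period 6.
For i ≥ 2, u[i] depends only on (i - 2) mod 6. (1807 - 2) mod 6 = 5, so u[1807] = u[7] = 15.

15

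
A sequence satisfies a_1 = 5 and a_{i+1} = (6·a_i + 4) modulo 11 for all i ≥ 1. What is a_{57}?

4

Listing terms: a_1 = 5,  a_2 = 1,  a_3 = 10,  a_4 = 9,  a_5 = 3,  a_6 = 0,  a_7 = 4,  a_8 = 6,  a_9 = 7,  a_{10} = 2,  a_{11} = 5.
The sequence repeats with period 10.
(57 - 1) mod 10 = 6, so a_{57} = a_7 = 4.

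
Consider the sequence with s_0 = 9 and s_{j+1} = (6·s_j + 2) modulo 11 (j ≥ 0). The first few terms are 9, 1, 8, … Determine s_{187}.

0

We have s_0 = 9, s_1 = 1, s_2 = 8, s_3 = 6, s_4 = 5, s_5 = 10, s_6 = 7, s_7 = 0, s_8 = 2, s_9 = 3, s_{10} = 9.
Since s_{10} = s_0 = 9, the sequence is periodic with period 10.
(187 - 0) mod 10 = 7, so s_{187} = s_7 = 0.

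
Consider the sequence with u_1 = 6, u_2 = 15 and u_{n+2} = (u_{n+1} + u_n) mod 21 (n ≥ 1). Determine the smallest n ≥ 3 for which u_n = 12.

8

Computing terms: u_1 = 6; u_2 = 15; u_3 = 0; u_4 = 15; u_5 = 15; u_6 = 9; u_7 = 3; u_8 = 12; u_9 = 15; u_{10} = 6; u_{11} = 0; u_{12} = 6; u_{13} = 6; u_{14} = 12; u_{15} = 18; u_{16} = 9; u_{17} = 6; u_{18} = 15.
Since (u_{17}, u_{18}) = (u_1, u_2) = (6, 15) (two consecutive terms determine the rest), the sequence is periodic with period 16.
The value 12 first appears (with n ≥ 3) at u_8.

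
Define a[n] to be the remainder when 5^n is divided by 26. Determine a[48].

Computing terms: a[1] = 5; a[2] = 25; a[3] = 21; a[4] = 1; a[5] = 5.
Since a[5] = a[1] = 5, the sequence is periodic with period 4.
(48 - 1) mod 4 = 3, so a[48] = a[4] = 1.

1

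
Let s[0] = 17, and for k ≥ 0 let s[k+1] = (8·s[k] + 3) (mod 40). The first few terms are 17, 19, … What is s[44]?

27

Computing terms: s[0] = 17,  s[1] = 19,  s[2] = 35,  s[3] = 3,  s[4] = 27,  s[5] = 19.
Since s[5] = s[1] = 19, the sequence is eventually periodic: after a pre-period of length 1 it cycles with period 4.
For k ≥ 1, s[k] depends only on (k - 1) mod 4. (44 - 1) mod 4 = 3, so s[44] = s[4] = 27.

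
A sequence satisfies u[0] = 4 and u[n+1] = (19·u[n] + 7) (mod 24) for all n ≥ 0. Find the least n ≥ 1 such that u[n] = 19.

9

u[0] = 4; u[1] = 11; u[2] = 0; u[3] = 7; u[4] = 20; u[5] = 3; u[6] = 16; u[7] = 23; u[8] = 12; u[9] = 19; u[10] = 8; u[11] = 15; u[12] = 4.
Since u[12] = u[0] = 4, the sequence is periodic with period 12.
The value 19 first appears (with n ≥ 1) at u[9].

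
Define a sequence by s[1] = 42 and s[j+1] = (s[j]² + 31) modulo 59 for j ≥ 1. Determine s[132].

31

We have s[1] = 42,  s[2] = 25,  s[3] = 7,  s[4] = 21,  s[5] = 0,  s[6] = 31,  s[7] = 48,  s[8] = 34,  s[9] = 7.
Since s[9] = s[3] = 7, the sequence is eventually periodic: after a pre-period of length 2 it cycles with period 6.
For j ≥ 3, s[j] depends only on (j - 3) mod 6. (132 - 3) mod 6 = 3, so s[132] = s[6] = 31.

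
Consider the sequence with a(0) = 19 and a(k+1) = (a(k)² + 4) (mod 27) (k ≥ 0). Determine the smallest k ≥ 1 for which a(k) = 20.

a(0) = 19,  a(1) = 14,  a(2) = 11,  a(3) = 17,  a(4) = 23,  a(5) = 20,  a(6) = 26,  a(7) = 5,  a(8) = 2,  a(9) = 8,  a(10) = 14.
Since a(10) = a(1) = 14, the sequence is eventually periodic: after a pre-period of length 1 it cycles with period 9.
The value 20 first appears (with k ≥ 1) at a(5).

5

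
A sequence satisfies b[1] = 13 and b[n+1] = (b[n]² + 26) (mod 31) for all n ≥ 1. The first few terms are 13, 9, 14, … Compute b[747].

28

b[1] = 13, b[2] = 9, b[3] = 14, b[4] = 5, b[5] = 20, b[6] = 23, b[7] = 28, b[8] = 4, b[9] = 11, b[10] = 23.
Since b[10] = b[6] = 23, the sequence is eventually periodic: after a pre-period of length 5 it cycles with period 4.
For n ≥ 6, b[n] depends only on (n - 6) mod 4. (747 - 6) mod 4 = 1, so b[747] = b[7] = 28.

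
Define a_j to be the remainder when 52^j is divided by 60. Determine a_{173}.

Listing terms: a_1 = 52, a_2 = 4, a_3 = 28, a_4 = 16, a_5 = 52.
The sequence repeats with period 4.
So a_{173} = a_{1 + ((173-1) mod 4)} = a_1 = 52.

52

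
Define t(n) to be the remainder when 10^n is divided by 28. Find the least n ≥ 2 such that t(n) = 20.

3

Listing terms: t(1) = 10,  t(2) = 16,  t(3) = 20,  t(4) = 4,  t(5) = 12,  t(6) = 8,  t(7) = 24,  t(8) = 16.
Since t(8) = t(2) = 16, the sequence is eventually periodic: after a pre-period of length 1 it cycles with period 6.
The value 20 first appears (with n ≥ 2) at t(3).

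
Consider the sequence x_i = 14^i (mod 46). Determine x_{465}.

Listing terms: x_0 = 1, x_1 = 14, x_2 = 12, x_3 = 30, x_4 = 6, x_5 = 38, x_6 = 26, x_7 = 42, x_8 = 36, x_9 = 44, x_{10} = 18, x_{11} = 22, x_{12} = 32, x_{13} = 34, x_{14} = 16, x_{15} = 40, x_{16} = 8, x_{17} = 20, x_{18} = 4, x_{19} = 10, x_{20} = 2, x_{21} = 28, x_{22} = 24, x_{23} = 14.
Since x_{23} = x_1 = 14, the sequence is eventually periodic: after a pre-period of length 1 it cycles with period 22.
For i ≥ 1, x_i depends only on (i - 1) mod 22. (465 - 1) mod 22 = 2, so x_{465} = x_3 = 30.

30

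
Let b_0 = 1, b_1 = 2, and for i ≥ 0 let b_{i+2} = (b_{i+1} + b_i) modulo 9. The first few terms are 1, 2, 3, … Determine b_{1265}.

5

b_0 = 1, b_1 = 2, b_2 = 3, b_3 = 5, b_4 = 8, b_5 = 4, b_6 = 3, b_7 = 7, b_8 = 1, b_9 = 8, b_{10} = 0, b_{11} = 8, b_{12} = 8, b_{13} = 7, b_{14} = 6, b_{15} = 4, b_{16} = 1, b_{17} = 5, b_{18} = 6, b_{19} = 2, b_{20} = 8, b_{21} = 1, b_{22} = 0, b_{23} = 1, b_{24} = 1, b_{25} = 2.
Since (b_{24}, b_{25}) = (b_0, b_1) = (1, 2) (two consecutive terms determine the rest), the sequence is periodic with period 24.
So b_{1265} = b_{0 + ((1265-0) mod 24)} = b_{17} = 5.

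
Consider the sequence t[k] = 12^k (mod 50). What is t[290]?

24

t[1] = 12, t[2] = 44, t[3] = 28, t[4] = 36, t[5] = 32, t[6] = 34, t[7] = 8, t[8] = 46, t[9] = 2, t[10] = 24, t[11] = 38, t[12] = 6, t[13] = 22, t[14] = 14, t[15] = 18, t[16] = 16, t[17] = 42, t[18] = 4, t[19] = 48, t[20] = 26, t[21] = 12.
The sequence repeats with period 20.
(290 - 1) mod 20 = 9, so t[290] = t[10] = 24.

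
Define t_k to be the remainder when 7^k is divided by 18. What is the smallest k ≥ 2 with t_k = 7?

4

t_1 = 7; t_2 = 13; t_3 = 1; t_4 = 7.
Since t_4 = t_1 = 7, the sequence is periodic with period 3.
The value 7 next appears (with k ≥ 2) at t_4.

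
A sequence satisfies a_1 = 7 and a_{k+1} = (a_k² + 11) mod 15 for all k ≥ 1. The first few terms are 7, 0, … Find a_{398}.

0

We have a_1 = 7, a_2 = 0, a_3 = 11, a_4 = 12, a_5 = 5, a_6 = 6, a_7 = 2, a_8 = 0.
Since a_8 = a_2 = 0, the sequence is eventually periodic: after a pre-period of length 1 it cycles with period 6.
For k ≥ 2, a_k depends only on (k - 2) mod 6. (398 - 2) mod 6 = 0, so a_{398} = a_2 = 0.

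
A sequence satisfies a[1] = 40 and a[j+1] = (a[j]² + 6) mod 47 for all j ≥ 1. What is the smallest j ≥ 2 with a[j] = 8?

a[1] = 40, a[2] = 8, a[3] = 23, a[4] = 18, a[5] = 1, a[6] = 7, a[7] = 8.
Since a[7] = a[2] = 8, the sequence is eventually periodic: after a pre-period of length 1 it cycles with period 5.
The value 8 first appears (with j ≥ 2) at a[2].

2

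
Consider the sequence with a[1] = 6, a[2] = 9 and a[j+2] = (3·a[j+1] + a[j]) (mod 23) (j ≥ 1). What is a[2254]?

15

We have a[1] = 6,  a[2] = 9,  a[3] = 10,  a[4] = 16,  a[5] = 12,  a[6] = 6,  a[7] = 7,  a[8] = 4,  a[9] = 19,  a[10] = 15,  a[11] = 18,  a[12] = 0,  a[13] = 18,  a[14] = 8,  a[15] = 19,  a[16] = 19,  a[17] = 7,  a[18] = 17,  a[19] = 12,  a[20] = 7,  a[21] = 10,  a[22] = 14,  a[23] = 6,  a[24] = 9.
The sequence repeats with period 22.
(2254 - 1) mod 22 = 9, so a[2254] = a[10] = 15.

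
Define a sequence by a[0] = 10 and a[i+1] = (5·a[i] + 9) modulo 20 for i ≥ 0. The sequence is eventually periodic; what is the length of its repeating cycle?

4

a[0] = 10,  a[1] = 19,  a[2] = 4,  a[3] = 9,  a[4] = 14,  a[5] = 19.
Since a[5] = a[1] = 19, the sequence is eventually periodic: after a pre-period of length 1 it cycles with period 4.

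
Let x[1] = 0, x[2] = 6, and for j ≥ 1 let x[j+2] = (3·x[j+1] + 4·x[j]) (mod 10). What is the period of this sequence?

Listing terms: x[1] = 0; x[2] = 6; x[3] = 8; x[4] = 8; x[5] = 6; x[6] = 0; x[7] = 4; x[8] = 2; x[9] = 2; x[10] = 4; x[11] = 0; x[12] = 6.
The sequence repeats with period 10.

10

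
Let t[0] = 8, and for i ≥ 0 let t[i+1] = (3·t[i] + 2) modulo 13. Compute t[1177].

We have t[0] = 8, t[1] = 0, t[2] = 2, t[3] = 8.
The sequence repeats with period 3.
(1177 - 0) mod 3 = 1, so t[1177] = t[1] = 0.

0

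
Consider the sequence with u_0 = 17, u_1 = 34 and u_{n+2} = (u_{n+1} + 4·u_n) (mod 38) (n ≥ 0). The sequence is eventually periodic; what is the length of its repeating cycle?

Computing terms: u_0 = 17; u_1 = 34; u_2 = 26; u_3 = 10; u_4 = 0; u_5 = 2; u_6 = 2; u_7 = 10; u_8 = 18; u_9 = 20; u_{10} = 16; u_{11} = 20; u_{12} = 8; u_{13} = 12; u_{14} = 6; u_{15} = 16; u_{16} = 2; u_{17} = 28; u_{18} = 36; u_{19} = 34; u_{20} = 26.
Since (u_{19}, u_{20}) = (u_1, u_2) = (34, 26) (two consecutive terms determine the rest), the sequence is eventually periodic: after a pre-period of length 1 it cycles with period 18.

18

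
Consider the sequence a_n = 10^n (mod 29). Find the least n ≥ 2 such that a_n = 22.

6

a_1 = 10; a_2 = 13; a_3 = 14; a_4 = 24; a_5 = 8; a_6 = 22; a_7 = 17; a_8 = 25; a_9 = 18; a_{10} = 6; a_{11} = 2; a_{12} = 20; a_{13} = 26; a_{14} = 28; a_{15} = 19; a_{16} = 16; a_{17} = 15; a_{18} = 5; a_{19} = 21; a_{20} = 7; a_{21} = 12; a_{22} = 4; a_{23} = 11; a_{24} = 23; a_{25} = 27; a_{26} = 9; a_{27} = 3; a_{28} = 1; a_{29} = 10.
Since a_{29} = a_1 = 10, the sequence is periodic with period 28.
The value 22 first appears (with n ≥ 2) at a_6.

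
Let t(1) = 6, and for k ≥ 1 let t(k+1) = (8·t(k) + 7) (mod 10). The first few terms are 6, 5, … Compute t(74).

5

Computing terms: t(1) = 6; t(2) = 5; t(3) = 7; t(4) = 3; t(5) = 1; t(6) = 5.
Since t(6) = t(2) = 5, the sequence is eventually periodic: after a pre-period of length 1 it cycles with period 4.
For k ≥ 2, t(k) depends only on (k - 2) mod 4. (74 - 2) mod 4 = 0, so t(74) = t(2) = 5.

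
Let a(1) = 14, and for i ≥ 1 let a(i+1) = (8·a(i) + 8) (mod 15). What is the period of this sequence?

4

a(1) = 14,  a(2) = 0,  a(3) = 8,  a(4) = 12,  a(5) = 14.
The sequence repeats with period 4.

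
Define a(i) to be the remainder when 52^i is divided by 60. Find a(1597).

Computing terms: a(0) = 1; a(1) = 52; a(2) = 4; a(3) = 28; a(4) = 16; a(5) = 52.
Since a(5) = a(1) = 52, the sequence is eventually periodic: after a pre-period of length 1 it cycles with period 4.
For i ≥ 1, a(i) depends only on (i - 1) mod 4. (1597 - 1) mod 4 = 0, so a(1597) = a(1) = 52.

52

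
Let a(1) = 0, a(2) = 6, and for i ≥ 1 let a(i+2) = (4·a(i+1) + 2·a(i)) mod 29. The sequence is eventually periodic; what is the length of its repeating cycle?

Computing terms: a(1) = 0; a(2) = 6; a(3) = 24; a(4) = 21; a(5) = 16; a(6) = 19; a(7) = 21; a(8) = 6; a(9) = 8; a(10) = 15; a(11) = 18; a(12) = 15; a(13) = 9; a(14) = 8; a(15) = 21; a(16) = 13; a(17) = 7; a(18) = 25; a(19) = 27; a(20) = 13; a(21) = 19; a(22) = 15; a(23) = 11; a(24) = 16; a(25) = 28; a(26) = 28; a(27) = 23; a(28) = 3; a(29) = 0; a(30) = 6.
Since (a(29), a(30)) = (a(1), a(2)) = (0, 6) (two consecutive terms determine the rest), the sequence is periodic with period 28.

28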